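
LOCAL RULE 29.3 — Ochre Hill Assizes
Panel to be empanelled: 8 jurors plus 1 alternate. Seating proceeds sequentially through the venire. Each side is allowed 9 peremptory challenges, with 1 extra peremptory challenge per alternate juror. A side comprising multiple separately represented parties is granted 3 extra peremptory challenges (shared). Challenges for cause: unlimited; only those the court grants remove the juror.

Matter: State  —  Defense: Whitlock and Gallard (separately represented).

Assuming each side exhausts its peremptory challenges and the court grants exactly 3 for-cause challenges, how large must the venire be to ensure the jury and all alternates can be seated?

Seats to fill: 8 + 1 alternates = 9.
Peremptories — State: 9 + 1×1 = 10; Defense: 9 + 1×1 + 3 = 13; total 23.
For-cause removals: 3.
Minimum venire: 9 + 23 + 3 = 35.

35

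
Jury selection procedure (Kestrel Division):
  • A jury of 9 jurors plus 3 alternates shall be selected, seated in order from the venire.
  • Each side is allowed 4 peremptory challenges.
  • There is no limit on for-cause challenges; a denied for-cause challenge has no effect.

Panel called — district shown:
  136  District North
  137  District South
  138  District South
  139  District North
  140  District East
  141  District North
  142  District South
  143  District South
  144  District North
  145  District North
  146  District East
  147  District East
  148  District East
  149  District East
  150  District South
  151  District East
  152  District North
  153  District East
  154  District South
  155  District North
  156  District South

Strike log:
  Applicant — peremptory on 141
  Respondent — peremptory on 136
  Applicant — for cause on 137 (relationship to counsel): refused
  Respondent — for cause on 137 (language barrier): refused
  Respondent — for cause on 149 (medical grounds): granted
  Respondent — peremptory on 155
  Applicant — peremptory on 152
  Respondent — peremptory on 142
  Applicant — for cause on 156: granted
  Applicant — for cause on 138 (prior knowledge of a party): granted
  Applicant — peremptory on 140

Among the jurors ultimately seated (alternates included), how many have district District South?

4

Removed: #136, #138, #140, #141, #142, #149, #152, #155, #156.
Seated (12 incl. alternates): #137, #139, #143, #144, #145, #146, #147, #148, #150, #151, #153, #154.
Of those, in District South: #137, #143, #150, #154 → 4.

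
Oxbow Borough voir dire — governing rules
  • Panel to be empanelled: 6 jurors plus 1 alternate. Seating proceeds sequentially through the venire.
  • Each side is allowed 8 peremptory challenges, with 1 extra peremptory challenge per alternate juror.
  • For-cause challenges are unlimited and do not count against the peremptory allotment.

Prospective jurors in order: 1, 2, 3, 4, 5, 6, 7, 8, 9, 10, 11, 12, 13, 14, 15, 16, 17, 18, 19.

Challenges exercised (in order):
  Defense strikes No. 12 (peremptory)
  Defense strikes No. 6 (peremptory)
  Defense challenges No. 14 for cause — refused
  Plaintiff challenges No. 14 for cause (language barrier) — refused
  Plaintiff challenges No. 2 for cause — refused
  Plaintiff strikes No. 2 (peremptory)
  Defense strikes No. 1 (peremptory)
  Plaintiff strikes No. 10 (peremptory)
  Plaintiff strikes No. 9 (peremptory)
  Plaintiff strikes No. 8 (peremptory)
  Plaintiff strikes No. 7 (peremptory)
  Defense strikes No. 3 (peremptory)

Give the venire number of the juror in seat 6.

Removed: #1, #2, #3, #6, #7, #8, #9, #10, #12. (#14 stays — for-cause denied.)
Seating in order: seats 1–6 → #4, #5, #11, #13, #14, #15; alternates → #16.
So seat 6 is #15.

15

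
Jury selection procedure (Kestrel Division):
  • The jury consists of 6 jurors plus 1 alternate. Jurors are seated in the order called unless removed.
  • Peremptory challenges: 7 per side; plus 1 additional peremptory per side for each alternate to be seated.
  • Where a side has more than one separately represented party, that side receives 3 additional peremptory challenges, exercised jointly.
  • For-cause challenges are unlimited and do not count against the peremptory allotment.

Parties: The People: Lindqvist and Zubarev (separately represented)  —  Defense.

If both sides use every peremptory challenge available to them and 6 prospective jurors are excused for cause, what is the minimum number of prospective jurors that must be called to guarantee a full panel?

Seats to fill: 6 + 1 alternates = 7.
Peremptories — The People: 7 + 1×1 + 3 = 11; Defense: 7 + 1×1 = 8; total 19.
For-cause removals: 6.
Minimum venire: 7 + 19 + 6 = 32.

32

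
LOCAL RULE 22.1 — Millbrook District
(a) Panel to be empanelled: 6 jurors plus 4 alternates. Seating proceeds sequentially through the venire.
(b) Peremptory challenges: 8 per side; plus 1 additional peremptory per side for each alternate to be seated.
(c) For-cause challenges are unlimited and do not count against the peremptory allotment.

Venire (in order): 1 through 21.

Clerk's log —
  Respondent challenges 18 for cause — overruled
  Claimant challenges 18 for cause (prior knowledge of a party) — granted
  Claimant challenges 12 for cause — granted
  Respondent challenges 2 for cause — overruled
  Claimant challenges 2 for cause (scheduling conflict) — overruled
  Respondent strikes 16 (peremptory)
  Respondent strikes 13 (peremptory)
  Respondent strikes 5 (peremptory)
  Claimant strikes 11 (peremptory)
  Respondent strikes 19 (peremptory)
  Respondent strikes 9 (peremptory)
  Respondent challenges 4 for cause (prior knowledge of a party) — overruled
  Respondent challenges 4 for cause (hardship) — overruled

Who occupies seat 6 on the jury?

7

Removed: #5, #9, #11, #12, #13, #16, #18, #19. (#2, #4 stay — for-cause denied.)
Seating in order: seats 1–6 → #1, #2, #3, #4, #6, #7; alternates → #8, #10, #14, #15.
So seat 6 is #7.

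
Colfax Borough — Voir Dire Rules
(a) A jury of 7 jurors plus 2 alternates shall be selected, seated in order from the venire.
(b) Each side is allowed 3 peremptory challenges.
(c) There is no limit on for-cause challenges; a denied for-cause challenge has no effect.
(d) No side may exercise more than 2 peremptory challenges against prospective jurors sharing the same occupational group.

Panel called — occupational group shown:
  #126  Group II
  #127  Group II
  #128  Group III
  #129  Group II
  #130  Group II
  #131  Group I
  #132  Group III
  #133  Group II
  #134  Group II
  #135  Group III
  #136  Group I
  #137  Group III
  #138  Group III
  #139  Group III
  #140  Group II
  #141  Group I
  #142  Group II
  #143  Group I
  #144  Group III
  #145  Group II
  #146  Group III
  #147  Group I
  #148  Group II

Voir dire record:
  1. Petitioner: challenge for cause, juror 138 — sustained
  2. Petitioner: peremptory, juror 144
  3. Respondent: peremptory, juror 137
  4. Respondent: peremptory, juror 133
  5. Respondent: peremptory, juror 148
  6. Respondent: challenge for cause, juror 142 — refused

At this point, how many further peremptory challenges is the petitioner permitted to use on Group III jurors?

Petitioner peremptories so far: #144 — 1 of 3 used, 2 left overall.
Against Group III: #144 — 1 used; per-group cap 2 leaves 1.
Binding limit: min(2, 1) = 1.

1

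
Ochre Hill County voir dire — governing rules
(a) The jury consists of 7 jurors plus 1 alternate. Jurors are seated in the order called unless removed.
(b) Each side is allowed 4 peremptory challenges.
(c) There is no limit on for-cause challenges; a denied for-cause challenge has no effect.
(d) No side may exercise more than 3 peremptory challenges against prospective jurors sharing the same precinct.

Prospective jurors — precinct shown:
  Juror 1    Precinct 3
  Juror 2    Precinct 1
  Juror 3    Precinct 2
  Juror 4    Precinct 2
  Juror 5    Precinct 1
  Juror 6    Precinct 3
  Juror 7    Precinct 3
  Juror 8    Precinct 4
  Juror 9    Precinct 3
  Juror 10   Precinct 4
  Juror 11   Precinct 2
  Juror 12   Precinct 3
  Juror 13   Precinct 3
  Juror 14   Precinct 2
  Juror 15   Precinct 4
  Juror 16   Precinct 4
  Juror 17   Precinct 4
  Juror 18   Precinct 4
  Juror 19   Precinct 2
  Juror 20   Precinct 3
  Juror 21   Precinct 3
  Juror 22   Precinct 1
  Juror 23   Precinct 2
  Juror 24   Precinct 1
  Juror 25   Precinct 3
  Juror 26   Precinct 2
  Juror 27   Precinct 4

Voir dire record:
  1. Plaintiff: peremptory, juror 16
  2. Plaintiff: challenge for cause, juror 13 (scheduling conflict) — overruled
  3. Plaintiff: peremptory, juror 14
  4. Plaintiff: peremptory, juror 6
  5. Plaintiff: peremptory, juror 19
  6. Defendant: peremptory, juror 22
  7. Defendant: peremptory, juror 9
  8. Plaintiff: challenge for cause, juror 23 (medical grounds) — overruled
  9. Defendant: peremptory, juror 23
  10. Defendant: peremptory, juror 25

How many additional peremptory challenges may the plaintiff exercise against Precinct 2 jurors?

Plaintiff peremptories so far: #16, #14, #6, #19 — 4 of 4 used, 0 left overall.
Against Precinct 2: #14, #19 — 2 used; per-precinct cap 3 leaves 1.
Binding limit: min(0, 1) = 0.

0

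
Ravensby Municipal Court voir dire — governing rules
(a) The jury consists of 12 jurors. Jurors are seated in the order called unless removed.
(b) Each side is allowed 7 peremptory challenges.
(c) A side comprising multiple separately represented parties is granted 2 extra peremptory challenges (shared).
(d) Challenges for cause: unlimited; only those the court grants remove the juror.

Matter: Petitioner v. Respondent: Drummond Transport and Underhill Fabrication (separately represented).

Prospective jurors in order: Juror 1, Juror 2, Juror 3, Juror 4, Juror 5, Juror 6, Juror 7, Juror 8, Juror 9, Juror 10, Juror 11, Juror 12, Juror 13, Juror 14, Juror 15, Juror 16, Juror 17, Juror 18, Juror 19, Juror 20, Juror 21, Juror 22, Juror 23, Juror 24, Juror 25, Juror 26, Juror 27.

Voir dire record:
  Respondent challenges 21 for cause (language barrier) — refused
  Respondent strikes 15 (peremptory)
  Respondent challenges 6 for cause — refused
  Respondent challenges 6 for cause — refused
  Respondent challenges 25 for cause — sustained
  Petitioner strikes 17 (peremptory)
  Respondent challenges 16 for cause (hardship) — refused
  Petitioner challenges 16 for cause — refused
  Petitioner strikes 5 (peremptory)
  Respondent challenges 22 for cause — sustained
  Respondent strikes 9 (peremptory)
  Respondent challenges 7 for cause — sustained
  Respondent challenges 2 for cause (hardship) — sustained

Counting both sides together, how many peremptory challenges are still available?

Petitioner allotment: 7. Respondent allotment: 7 base + 2 multi-party = 9.
Petitioner peremptories used: #17, #5 — 2 (the for-cause on #16 doesn't count).
Respondent peremptories used: #15, #9 — 2 (for-cause on #21, #6, #6, #25, #16, #22, #7, #2 don't count).
Remaining: (7 − 2) + (9 − 2) = 12.

12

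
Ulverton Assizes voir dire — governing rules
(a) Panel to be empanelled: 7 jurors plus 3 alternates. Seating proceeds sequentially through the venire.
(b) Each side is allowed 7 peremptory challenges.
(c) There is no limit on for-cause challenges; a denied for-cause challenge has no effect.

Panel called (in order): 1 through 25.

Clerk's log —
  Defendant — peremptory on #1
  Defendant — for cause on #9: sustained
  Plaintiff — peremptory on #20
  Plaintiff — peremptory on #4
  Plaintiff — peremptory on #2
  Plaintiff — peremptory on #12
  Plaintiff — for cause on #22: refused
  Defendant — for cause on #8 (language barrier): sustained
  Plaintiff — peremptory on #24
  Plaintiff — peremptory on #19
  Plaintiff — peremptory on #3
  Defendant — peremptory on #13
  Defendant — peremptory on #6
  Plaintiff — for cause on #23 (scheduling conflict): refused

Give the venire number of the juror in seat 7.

Removed: #1, #2, #3, #4, #6, #8, #9, #12, #13, #19, #20, #24. (#22, #23 stay — for-cause denied.)
Filling seats in venire order through position 7: #5, #7, #10, #11, #14, #15, #16.
So seat 7 is #16.

16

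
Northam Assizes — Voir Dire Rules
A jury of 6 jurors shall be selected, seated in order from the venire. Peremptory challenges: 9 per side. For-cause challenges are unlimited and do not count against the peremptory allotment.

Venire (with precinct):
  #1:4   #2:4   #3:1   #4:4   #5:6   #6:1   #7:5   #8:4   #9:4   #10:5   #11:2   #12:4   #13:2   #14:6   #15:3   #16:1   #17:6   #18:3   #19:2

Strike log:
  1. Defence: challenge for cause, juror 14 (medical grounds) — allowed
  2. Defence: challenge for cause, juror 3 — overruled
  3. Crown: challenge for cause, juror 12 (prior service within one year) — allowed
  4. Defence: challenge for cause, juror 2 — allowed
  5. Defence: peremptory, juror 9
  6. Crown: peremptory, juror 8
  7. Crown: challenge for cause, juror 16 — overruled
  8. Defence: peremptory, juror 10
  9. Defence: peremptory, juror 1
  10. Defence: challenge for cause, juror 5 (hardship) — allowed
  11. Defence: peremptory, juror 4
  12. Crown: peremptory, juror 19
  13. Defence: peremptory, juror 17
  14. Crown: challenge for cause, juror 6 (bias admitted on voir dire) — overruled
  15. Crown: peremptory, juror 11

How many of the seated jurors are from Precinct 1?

Removed: #1, #2, #4, #5, #8, #9, #10, #11, #12, #14, #17, #19.
Seated jurors 1–6: #3, #6, #7, #13, #15, #16.
Of those, in Precinct 1: #3, #6, #16 → 3.

3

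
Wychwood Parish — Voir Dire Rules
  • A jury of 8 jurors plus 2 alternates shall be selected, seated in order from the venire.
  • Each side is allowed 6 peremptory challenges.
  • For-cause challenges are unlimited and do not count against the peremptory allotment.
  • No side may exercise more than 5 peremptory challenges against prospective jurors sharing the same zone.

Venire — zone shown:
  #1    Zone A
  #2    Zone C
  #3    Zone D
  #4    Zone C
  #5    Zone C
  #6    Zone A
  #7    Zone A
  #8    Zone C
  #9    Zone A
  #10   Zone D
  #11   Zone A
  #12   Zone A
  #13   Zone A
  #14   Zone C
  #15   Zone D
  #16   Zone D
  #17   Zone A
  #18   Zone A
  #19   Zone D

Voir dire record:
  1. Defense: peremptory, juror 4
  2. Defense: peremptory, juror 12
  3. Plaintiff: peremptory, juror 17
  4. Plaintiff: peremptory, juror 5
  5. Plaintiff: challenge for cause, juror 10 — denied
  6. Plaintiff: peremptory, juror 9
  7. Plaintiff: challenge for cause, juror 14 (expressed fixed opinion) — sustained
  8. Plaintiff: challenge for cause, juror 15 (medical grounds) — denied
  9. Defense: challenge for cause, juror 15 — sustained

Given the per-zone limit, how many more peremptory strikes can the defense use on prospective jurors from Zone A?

4

Defense peremptories so far: #4, #12 — 2 of 6 used, 4 left overall.
Against Zone A: #12 — 1 used; per-zone cap 5 leaves 4.
Binding limit: min(4, 4) = 4.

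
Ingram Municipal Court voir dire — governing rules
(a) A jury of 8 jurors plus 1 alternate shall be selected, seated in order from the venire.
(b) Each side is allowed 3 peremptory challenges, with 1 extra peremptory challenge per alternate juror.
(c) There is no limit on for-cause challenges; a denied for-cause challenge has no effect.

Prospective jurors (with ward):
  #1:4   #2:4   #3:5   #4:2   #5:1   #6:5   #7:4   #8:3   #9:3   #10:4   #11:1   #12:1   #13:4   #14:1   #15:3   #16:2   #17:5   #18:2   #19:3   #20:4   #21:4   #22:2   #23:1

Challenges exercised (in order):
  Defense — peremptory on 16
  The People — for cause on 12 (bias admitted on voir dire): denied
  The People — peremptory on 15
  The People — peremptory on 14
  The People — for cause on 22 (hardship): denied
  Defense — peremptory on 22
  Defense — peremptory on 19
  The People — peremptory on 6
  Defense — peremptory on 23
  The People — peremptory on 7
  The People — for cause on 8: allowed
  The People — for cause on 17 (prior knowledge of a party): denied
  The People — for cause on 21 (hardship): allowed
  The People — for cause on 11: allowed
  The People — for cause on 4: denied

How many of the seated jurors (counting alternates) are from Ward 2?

Removed: #6, #7, #8, #11, #14, #15, #16, #19, #21, #22, #23.
Seated (9 incl. alternates): #1, #2, #3, #4, #5, #9, #10, #12, #13.
Of those, in Ward 2: #4 → 1.

1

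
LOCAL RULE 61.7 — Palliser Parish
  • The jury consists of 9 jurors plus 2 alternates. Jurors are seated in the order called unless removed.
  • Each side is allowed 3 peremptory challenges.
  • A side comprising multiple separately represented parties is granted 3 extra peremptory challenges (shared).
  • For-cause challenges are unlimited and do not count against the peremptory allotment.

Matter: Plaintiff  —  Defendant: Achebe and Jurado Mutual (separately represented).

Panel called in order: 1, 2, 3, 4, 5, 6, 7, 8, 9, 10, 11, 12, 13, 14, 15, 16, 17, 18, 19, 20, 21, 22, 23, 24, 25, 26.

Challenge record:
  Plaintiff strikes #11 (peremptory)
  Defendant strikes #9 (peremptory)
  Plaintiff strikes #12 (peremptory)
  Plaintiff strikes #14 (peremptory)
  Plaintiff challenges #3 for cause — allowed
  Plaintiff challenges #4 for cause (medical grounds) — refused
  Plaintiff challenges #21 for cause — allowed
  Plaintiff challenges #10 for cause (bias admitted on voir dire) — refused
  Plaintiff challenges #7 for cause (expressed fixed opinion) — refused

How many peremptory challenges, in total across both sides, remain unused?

5

Plaintiff allotment: 3. Defendant allotment: 3 base + 3 multi-party = 6.
Plaintiff peremptories used: #11, #12, #14 — 3 (for-cause on #3, #4, #21, #10, #7 don't count).
Defendant peremptories used: #9 — 1.
Remaining: (3 − 3) + (6 − 1) = 5.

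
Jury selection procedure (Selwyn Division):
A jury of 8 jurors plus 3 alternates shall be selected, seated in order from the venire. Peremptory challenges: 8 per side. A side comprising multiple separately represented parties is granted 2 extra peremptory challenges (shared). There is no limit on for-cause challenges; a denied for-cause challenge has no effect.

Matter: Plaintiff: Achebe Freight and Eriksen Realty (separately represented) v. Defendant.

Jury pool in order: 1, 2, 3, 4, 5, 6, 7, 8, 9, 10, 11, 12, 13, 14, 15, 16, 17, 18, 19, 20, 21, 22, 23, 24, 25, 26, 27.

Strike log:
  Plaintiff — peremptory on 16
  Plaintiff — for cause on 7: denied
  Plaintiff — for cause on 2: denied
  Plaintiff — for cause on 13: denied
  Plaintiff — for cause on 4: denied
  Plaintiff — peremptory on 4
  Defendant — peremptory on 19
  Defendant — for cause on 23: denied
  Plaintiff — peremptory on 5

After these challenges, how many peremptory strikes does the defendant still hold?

7

Defendant allotment: 8.
Defendant peremptories used: #19 — 1 (the for-cause on #23 doesn't count).
Remaining: 8 − 1 = 7.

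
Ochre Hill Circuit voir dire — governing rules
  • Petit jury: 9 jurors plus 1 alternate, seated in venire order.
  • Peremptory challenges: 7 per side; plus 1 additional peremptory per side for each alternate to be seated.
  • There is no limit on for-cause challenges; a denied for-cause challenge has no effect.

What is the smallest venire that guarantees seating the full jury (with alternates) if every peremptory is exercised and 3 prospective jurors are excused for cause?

29

Seats to fill: 9 + 1 alternates = 10.
Peremptories: 7 + 1×1 = 8 per side × 2 sides = 16.
For-cause removals: 3.
Minimum venire: 10 + 16 + 3 = 29.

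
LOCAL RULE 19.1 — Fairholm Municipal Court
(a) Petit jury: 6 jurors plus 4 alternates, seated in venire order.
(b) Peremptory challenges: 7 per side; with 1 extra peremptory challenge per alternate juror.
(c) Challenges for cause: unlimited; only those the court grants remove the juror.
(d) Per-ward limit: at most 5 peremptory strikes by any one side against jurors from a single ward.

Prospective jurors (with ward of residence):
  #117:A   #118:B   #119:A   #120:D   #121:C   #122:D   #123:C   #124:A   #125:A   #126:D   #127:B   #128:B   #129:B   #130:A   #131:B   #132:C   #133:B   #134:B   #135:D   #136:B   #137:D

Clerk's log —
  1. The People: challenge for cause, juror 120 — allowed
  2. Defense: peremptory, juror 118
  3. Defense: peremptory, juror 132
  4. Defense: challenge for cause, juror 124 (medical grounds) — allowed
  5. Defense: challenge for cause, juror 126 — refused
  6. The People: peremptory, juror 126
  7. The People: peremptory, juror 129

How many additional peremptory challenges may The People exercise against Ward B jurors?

4

The People peremptories so far: #126, #129 — 2 of 11 used, 9 left overall.
Against Ward B: #129 — 1 used; per-ward cap 5 leaves 4.
Binding limit: min(9, 4) = 4.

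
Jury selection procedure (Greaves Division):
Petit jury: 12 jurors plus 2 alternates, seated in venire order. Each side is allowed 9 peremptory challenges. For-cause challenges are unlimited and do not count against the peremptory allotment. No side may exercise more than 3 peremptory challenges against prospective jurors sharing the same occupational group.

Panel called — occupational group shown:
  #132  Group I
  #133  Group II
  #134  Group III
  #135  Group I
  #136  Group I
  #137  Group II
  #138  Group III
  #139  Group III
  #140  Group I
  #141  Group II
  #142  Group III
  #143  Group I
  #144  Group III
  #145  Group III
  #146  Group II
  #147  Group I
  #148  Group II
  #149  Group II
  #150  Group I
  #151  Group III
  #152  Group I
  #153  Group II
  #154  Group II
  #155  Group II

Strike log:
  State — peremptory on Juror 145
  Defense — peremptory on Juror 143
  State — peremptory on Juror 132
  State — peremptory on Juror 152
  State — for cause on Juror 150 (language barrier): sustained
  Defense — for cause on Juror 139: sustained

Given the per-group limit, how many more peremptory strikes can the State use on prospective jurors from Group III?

State peremptories so far: #145, #132, #152 — 3 of 9 used, 6 left overall.
Against Group III: #145 — 1 used; per-group cap 3 leaves 2.
Binding limit: min(6, 2) = 2.

2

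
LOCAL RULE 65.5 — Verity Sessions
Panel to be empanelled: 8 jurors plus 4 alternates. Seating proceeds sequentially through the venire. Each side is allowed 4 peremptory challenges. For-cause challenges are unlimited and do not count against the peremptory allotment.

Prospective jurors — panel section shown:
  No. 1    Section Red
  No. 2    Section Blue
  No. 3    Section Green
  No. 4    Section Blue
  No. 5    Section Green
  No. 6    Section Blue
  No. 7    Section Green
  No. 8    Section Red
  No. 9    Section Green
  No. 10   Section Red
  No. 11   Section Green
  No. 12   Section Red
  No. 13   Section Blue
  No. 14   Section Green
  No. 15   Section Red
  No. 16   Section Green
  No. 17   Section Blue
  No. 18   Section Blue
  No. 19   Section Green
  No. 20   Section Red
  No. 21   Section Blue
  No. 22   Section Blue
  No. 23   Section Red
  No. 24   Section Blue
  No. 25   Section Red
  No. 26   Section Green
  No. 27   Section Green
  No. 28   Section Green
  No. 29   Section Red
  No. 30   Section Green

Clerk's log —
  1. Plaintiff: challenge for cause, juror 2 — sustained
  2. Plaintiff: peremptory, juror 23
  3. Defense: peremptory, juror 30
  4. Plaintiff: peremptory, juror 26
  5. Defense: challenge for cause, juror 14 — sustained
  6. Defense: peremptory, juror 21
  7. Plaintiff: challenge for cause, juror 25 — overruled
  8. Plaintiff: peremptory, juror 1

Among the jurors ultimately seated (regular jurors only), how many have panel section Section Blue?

Removed: #1, #2, #14, #21, #23, #26, #30.
Seated jurors 1–8: #3, #4, #5, #6, #7, #8, #9, #10 (alternates #11, #12, #13, #15 not counted).
Of those, in Section Blue: #4, #6 → 2.

2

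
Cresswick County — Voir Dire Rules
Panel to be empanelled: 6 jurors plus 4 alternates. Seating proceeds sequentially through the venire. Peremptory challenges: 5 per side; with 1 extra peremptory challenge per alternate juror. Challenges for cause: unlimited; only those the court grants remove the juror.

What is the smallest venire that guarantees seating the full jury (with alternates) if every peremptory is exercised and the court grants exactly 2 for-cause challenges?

30

Seats to fill: 6 + 4 alternates = 10.
Peremptories: 5 + 1×4 = 9 per side × 2 sides = 18.
For-cause removals: 2.
Minimum venire: 10 + 18 + 2 = 30.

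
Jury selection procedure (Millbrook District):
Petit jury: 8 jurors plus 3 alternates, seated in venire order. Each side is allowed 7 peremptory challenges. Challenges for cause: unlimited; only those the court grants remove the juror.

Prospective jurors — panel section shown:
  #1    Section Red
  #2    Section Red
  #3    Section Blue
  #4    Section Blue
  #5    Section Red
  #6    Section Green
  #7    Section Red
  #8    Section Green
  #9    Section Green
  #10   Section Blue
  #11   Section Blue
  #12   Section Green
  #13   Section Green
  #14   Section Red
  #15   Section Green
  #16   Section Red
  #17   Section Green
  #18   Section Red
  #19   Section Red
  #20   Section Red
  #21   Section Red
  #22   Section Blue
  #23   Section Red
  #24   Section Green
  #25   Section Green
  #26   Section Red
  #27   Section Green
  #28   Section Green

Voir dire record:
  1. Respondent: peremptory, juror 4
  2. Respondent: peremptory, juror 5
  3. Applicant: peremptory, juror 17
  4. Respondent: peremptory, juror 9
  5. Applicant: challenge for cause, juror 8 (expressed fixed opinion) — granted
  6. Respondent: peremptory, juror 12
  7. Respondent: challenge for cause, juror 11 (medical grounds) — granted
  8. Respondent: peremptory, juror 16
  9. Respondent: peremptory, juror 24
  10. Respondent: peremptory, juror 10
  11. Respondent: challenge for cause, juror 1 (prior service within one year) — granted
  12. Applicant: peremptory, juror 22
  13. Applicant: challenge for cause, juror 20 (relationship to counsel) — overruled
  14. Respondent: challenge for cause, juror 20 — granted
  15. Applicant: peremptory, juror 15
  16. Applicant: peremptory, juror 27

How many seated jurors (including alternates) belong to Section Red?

7

Removed: #1, #4, #5, #8, #9, #10, #11, #12, #15, #16, #17, #20, #22, #24, #27.
Seated (11 incl. alternates): #2, #3, #6, #7, #13, #14, #18, #19, #21, #23, #25.
Of those, in Section Red: #2, #7, #14, #18, #19, #21, #23 → 7.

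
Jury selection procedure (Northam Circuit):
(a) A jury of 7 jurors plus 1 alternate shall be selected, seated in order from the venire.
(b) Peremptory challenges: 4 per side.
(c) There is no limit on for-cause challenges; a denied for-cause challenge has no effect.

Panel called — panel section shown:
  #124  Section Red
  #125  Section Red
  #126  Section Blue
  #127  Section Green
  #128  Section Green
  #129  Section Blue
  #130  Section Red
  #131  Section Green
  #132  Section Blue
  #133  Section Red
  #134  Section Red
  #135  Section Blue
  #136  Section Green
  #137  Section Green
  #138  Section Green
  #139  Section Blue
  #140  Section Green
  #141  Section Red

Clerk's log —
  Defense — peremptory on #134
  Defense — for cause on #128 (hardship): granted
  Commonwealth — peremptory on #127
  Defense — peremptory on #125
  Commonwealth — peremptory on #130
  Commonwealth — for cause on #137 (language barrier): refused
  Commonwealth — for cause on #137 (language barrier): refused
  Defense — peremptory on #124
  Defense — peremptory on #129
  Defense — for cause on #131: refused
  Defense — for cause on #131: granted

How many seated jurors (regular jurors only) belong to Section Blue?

Removed: #124, #125, #127, #128, #129, #130, #131, #134.
Seated jurors 1–7: #126, #132, #133, #135, #136, #137, #138 (alternates #139 not counted).
Of those, in Section Blue: #126, #132, #135 → 3.

3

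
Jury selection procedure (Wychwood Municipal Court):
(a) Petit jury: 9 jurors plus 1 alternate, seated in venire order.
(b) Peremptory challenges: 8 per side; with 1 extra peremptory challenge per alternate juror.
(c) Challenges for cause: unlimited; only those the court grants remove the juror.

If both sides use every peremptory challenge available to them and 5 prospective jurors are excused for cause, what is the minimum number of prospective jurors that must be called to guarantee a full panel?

Seats to fill: 9 + 1 alternates = 10.
Peremptories: 8 + 1×1 = 9 per side × 2 sides = 18.
For-cause removals: 5.
Minimum venire: 10 + 18 + 5 = 33.

33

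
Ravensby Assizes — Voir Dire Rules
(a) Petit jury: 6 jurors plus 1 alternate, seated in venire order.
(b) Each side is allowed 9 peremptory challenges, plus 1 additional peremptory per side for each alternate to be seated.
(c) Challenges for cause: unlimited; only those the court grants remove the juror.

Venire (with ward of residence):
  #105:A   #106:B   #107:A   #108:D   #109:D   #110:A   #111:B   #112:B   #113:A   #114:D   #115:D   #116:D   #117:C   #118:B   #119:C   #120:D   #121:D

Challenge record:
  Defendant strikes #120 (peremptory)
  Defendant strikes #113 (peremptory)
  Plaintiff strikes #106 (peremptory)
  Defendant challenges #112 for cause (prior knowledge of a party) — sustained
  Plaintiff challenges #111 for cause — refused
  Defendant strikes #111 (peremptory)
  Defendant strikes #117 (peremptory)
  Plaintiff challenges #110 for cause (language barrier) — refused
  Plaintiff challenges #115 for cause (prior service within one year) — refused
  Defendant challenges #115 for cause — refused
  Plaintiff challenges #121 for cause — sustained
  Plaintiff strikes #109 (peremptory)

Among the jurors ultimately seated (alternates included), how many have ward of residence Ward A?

Removed: #106, #109, #111, #112, #113, #117, #120, #121.
Seated (7 incl. alternates): #105, #107, #108, #110, #114, #115, #116.
Of those, in Ward A: #105, #107, #110 → 3.

3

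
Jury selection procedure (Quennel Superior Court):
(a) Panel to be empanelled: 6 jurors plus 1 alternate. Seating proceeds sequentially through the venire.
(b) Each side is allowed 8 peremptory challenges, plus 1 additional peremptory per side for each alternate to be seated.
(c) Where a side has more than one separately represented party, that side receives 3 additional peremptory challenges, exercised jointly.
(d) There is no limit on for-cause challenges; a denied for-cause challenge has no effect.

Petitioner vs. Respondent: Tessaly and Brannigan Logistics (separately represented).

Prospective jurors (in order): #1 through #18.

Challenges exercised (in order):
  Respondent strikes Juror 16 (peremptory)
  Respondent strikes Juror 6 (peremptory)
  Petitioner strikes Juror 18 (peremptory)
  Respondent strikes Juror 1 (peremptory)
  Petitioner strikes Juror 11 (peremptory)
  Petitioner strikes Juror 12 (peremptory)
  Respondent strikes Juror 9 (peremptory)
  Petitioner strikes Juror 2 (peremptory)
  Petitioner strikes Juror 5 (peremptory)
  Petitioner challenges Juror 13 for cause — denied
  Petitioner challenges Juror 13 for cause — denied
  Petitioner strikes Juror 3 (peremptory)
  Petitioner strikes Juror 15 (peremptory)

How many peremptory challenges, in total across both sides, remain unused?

10

Petitioner allotment: 8 base + 1 × 1 alternate = 9. Respondent allotment: 8 base + 1 × 1 alternate + 3 multi-party = 12.
Petitioner peremptories used: #18, #11, #12, #2, #5, #3, #15 — 7 (for-cause on #13, #13 don't count).
Respondent peremptories used: #16, #6, #1, #9 — 4.
Remaining: (9 − 7) + (12 − 4) = 10.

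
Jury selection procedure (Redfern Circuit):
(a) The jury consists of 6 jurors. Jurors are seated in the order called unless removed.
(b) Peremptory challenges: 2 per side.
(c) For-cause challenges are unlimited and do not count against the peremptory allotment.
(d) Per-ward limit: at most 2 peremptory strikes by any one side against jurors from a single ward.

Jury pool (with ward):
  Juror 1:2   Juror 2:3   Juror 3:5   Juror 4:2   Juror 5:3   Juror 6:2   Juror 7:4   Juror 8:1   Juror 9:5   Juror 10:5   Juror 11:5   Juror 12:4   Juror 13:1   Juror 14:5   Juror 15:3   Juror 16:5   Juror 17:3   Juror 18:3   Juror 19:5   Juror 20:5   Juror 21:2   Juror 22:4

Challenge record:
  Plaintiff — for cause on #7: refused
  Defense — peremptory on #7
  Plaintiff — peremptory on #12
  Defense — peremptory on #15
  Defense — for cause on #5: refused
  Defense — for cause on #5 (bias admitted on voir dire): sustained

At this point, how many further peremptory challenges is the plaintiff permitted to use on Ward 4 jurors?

Plaintiff peremptories so far: #12 — 1 of 2 used, 1 left overall.
Against Ward 4: #12 — 1 used; per-ward cap 2 leaves 1.
Binding limit: min(1, 1) = 1.

1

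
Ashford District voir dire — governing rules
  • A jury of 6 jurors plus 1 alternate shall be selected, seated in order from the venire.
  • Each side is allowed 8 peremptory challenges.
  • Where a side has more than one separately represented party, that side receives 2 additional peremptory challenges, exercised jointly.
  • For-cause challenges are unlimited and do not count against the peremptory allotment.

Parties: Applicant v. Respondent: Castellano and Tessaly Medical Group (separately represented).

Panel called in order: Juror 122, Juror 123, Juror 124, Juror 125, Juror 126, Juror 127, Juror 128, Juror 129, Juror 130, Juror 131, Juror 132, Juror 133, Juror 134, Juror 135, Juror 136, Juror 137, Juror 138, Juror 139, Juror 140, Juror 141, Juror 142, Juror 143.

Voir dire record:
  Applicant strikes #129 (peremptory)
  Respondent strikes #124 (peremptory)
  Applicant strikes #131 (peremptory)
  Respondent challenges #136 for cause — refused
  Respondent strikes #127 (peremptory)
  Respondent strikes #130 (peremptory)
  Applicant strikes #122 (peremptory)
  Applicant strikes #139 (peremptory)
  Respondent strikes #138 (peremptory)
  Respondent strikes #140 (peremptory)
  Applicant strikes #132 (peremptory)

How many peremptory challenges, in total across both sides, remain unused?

8

Applicant allotment: 8. Respondent allotment: 8 base + 2 multi-party = 10.
Applicant peremptories used: #129, #131, #122, #139, #132 — 5.
Respondent peremptories used: #124, #127, #130, #138, #140 — 5 (the for-cause on #136 doesn't count).
Remaining: (8 − 5) + (10 − 5) = 8.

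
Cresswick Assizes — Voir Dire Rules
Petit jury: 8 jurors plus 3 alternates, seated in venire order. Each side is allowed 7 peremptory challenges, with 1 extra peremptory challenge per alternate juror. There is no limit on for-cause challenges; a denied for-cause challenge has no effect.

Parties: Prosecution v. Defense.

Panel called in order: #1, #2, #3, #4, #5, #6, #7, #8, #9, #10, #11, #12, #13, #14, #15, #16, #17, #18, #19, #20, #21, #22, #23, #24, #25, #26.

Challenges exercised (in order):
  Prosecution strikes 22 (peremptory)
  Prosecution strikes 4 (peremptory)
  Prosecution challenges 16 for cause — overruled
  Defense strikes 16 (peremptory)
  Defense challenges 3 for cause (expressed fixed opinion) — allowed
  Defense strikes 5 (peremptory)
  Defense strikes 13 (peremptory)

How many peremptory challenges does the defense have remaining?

7

Defense allotment: 7 base + 1 × 3 alternates = 10.
Defense peremptories used: #16, #5, #13 — 3 (the for-cause on #3 doesn't count).
Remaining: 10 − 3 = 7.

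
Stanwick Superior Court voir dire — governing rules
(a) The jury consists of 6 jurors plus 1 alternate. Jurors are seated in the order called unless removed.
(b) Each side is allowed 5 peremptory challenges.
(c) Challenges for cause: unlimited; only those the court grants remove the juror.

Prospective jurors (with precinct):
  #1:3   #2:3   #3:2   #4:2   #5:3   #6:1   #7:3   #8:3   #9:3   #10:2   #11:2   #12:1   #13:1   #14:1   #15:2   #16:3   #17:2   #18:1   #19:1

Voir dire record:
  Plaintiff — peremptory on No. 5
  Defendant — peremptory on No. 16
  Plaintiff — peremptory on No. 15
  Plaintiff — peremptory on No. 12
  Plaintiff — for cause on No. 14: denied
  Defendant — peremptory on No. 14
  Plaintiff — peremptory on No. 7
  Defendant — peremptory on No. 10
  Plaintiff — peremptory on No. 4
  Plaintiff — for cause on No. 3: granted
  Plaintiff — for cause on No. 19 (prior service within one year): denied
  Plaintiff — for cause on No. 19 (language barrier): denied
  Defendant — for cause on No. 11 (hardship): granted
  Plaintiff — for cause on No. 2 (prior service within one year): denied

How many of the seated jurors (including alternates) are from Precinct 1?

2

Removed: #3, #4, #5, #7, #10, #11, #12, #14, #15, #16.
Seated (7 incl. alternates): #1, #2, #6, #8, #9, #13, #17.
Of those, in Precinct 1: #6, #13 → 2.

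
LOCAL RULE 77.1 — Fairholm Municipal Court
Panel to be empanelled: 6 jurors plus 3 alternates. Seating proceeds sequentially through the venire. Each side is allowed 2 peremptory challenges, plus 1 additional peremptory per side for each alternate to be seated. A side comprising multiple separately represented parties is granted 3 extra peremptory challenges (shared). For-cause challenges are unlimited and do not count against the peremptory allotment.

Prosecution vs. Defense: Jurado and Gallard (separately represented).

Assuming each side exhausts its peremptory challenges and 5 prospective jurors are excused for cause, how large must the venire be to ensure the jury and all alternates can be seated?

Seats to fill: 6 + 3 alternates = 9.
Peremptories — Prosecution: 2 + 1×3 = 5; Defense: 2 + 1×3 + 3 = 8; total 13.
For-cause removals: 5.
Minimum venire: 9 + 13 + 5 = 27.

27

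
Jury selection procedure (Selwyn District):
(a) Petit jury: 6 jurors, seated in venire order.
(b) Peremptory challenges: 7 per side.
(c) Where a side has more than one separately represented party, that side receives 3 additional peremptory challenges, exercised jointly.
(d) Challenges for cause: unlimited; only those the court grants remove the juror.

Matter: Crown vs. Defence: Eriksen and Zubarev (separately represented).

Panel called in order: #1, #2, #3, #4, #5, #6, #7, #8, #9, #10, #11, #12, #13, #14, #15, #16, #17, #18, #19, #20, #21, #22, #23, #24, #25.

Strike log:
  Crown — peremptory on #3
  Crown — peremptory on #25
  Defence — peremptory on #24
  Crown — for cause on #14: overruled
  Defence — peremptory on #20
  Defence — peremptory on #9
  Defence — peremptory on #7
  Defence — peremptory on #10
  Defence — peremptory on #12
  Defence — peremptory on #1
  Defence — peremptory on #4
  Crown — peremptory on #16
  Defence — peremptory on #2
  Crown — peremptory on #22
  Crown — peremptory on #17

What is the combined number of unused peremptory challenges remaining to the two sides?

Crown allotment: 7. Defence allotment: 7 base + 3 multi-party = 10.
Crown peremptories used: #3, #25, #16, #22, #17 — 5 (the for-cause on #14 doesn't count).
Defence peremptories used: #24, #20, #9, #7, #10, #12, #1, #4, #2 — 9.
Remaining: (7 − 5) + (10 − 9) = 3.

3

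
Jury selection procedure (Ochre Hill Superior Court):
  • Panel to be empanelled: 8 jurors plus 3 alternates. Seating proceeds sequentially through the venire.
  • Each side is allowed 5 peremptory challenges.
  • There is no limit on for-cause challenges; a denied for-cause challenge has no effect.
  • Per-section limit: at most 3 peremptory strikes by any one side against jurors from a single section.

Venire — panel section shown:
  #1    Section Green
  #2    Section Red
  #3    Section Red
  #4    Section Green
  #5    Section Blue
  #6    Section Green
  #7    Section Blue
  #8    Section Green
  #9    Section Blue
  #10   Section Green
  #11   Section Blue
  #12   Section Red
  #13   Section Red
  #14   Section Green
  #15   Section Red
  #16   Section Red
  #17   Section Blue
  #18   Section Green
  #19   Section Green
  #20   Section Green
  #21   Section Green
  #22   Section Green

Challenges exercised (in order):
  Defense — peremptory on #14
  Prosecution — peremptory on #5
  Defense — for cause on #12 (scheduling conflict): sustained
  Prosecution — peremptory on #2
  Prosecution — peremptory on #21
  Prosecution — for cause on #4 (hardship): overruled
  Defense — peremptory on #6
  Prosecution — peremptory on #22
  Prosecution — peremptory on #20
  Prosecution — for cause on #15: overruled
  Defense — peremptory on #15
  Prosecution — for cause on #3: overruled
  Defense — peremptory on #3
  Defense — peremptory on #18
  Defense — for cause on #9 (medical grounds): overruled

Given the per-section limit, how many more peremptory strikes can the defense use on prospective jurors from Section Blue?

0

Defense peremptories so far: #14, #6, #15, #3, #18 — 5 of 5 used, 0 left overall.
Against Section Blue: none yet — per-section cap 3 leaves 3.
Binding limit: min(0, 3) = 0.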